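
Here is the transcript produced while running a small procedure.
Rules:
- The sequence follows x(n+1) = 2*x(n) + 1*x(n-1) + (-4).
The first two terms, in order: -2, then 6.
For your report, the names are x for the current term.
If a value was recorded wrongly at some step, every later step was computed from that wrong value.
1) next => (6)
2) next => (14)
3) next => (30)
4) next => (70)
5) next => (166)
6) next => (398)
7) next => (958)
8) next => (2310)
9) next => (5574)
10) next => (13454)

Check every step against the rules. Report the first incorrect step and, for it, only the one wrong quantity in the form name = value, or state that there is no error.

no error

Recomputing the run from the initial state:
step 1: x = 6
step 2: x = 14
step 3: x = 30
step 4: x = 70
step 5: x = 166
step 6: x = 398
step 7: x = 958
step 8: x = 2310
step 9: x = 5574
step 10: x = 13454
This matches the transcript at every step.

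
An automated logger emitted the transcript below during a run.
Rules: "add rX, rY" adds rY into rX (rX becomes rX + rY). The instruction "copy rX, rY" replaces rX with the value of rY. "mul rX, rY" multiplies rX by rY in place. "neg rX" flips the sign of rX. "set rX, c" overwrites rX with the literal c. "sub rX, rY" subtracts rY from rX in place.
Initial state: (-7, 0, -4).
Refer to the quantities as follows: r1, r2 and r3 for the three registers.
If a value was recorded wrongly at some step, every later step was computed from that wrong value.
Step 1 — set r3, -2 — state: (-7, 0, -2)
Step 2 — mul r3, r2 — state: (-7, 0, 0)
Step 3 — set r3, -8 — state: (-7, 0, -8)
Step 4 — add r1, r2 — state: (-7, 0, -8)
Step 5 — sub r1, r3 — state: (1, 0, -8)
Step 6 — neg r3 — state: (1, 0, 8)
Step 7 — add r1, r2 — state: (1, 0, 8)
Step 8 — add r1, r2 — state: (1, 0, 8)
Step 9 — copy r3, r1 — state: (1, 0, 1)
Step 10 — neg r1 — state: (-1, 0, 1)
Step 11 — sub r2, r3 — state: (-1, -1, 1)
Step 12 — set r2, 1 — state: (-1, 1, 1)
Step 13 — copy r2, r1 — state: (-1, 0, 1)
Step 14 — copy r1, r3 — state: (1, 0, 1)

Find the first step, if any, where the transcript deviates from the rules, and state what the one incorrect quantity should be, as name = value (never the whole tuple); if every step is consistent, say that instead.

Step 1: r3 = -2 — verified.
Step 2: r3 = -2 * 0 = 0 — matches.
Step 3: r3 = -8 — exactly as logged.
Step 4: r1 = -7 + 0 = -7 — in agreement.
Step 5: r1 = -7 - -8 = 1 — agrees with the transcript.
Step 6: r3 = -(-8) = 8 — consistent with the transcript.
Step 7: r1 = 1 + 0 = 1 — exactly as logged.
Step 8: r1 = 1 + 0 = 1 — exactly as logged.
Step 9: r3 = 1 — confirmed correct.
Step 10: r1 = -(1) = -1 — in agreement.
Step 11: r2 = 0 - 1 = -1 — same as recorded.
Step 12: r2 = 1 — checks out.
Step 13: r2 = -1 — this is not what the transcript shows.
Conclusion: step 13 carries the first error; the entry should be r2 = -1.

step 13, r2 = -1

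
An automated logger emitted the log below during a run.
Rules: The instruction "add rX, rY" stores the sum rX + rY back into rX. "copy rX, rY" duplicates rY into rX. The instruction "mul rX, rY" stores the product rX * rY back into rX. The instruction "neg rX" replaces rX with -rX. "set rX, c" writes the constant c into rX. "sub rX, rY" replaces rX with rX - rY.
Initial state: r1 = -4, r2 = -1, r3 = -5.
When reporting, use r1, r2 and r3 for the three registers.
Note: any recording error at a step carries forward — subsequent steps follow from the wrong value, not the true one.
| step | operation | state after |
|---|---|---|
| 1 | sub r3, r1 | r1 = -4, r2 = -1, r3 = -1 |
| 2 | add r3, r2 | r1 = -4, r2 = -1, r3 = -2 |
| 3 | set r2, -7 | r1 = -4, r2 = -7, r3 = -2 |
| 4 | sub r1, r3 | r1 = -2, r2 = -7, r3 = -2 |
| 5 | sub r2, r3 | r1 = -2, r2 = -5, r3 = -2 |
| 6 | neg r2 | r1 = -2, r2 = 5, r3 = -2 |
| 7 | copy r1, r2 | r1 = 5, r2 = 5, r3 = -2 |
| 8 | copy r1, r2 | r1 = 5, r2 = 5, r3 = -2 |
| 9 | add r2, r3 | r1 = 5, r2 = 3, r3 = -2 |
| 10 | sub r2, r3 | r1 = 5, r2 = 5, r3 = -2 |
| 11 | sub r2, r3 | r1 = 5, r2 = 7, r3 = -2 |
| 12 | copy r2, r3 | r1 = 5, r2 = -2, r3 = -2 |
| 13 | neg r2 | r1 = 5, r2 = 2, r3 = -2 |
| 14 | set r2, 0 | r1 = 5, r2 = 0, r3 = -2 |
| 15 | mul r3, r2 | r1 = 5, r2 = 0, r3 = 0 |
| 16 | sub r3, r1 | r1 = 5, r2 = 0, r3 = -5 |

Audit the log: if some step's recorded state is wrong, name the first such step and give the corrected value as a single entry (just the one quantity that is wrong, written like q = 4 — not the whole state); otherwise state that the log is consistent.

1. r3 = -5 - -4 = -1 (confirmed correct)
2. r3 = -1 + -1 = -2 (checks out)
3. r2 = -7 (exactly as logged)
4. r1 = -4 - -2 = -2 (verified)
5. r2 = -7 - -2 = -5 (no discrepancy)
6. r2 = -(-5) = 5 (in agreement)
7. r1 = 5 (consistent with the log)
8. r1 = 5 (same as recorded)
9. r2 = 5 + -2 = 3 (checks out)
10. r2 = 3 - -2 = 5 (verified)
11. r2 = 5 - -2 = 7 (verified)
12. r2 = -2 (agrees with the log)
13. r2 = -(-2) = 2 (consistent with the log)
14. r2 = 0 (verified)
15. r3 = -2 * 0 = 0 (consistent with the log)
16. r3 = 0 - 5 = -5 (exactly as logged)
All entries verified; no error found.

no error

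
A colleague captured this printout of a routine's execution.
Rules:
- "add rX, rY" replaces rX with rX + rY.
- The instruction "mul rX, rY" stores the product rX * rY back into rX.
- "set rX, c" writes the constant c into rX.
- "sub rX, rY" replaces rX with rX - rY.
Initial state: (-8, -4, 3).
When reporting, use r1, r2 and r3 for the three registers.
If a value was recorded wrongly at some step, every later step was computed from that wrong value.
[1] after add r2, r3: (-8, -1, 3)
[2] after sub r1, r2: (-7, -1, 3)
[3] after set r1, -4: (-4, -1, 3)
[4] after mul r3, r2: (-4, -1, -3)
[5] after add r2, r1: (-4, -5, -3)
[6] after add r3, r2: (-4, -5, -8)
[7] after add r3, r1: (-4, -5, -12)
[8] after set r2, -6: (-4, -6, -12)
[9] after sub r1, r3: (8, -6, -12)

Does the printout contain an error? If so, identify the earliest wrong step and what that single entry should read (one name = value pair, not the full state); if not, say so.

no error

Recomputing the run from the initial state:
step 1: r1 = -8, r2 = -1, r3 = 3
step 2: r1 = -7, r2 = -1, r3 = 3
step 3: r1 = -4, r2 = -1, r3 = 3
step 4: r1 = -4, r2 = -1, r3 = -3
step 5: r1 = -4, r2 = -5, r3 = -3
step 6: r1 = -4, r2 = -5, r3 = -8
step 7: r1 = -4, r2 = -5, r3 = -12
step 8: r1 = -4, r2 = -6, r3 = -12
step 9: r1 = 8, r2 = -6, r3 = -12
This matches the printout at every step.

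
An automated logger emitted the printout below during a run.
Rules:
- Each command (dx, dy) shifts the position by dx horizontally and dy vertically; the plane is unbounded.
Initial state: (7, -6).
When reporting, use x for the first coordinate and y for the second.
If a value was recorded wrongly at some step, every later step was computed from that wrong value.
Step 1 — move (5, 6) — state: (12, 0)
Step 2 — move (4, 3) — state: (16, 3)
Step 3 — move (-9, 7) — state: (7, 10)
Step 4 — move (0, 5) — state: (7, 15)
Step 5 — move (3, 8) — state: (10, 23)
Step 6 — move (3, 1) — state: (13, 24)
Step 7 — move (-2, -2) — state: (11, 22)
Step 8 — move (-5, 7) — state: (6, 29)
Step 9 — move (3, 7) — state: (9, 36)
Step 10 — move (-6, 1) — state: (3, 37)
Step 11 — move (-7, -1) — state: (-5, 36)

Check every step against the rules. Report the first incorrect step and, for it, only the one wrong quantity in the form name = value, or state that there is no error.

Step 1: x = 7 + (5) = 12, y = -6 + (6) = 0 — confirmed correct.
Step 2: x = 12 + (4) = 16, y = 0 + (3) = 3 — matches.
Step 3: x = 16 + (-9) = 7, y = 3 + (7) = 10 — agrees with the printout.
Step 4: x = 7 + (0) = 7, y = 10 + (5) = 15 — verified.
Step 5: x = 7 + (3) = 10, y = 15 + (8) = 23 — consistent with the printout.
Step 6: x = 10 + (3) = 13, y = 23 + (1) = 24 — matches.
Step 7: x = 13 + (-2) = 11, y = 24 + (-2) = 22 — agrees with the printout.
Step 8: x = 11 + (-5) = 6, y = 22 + (7) = 29 — same as recorded.
Step 9: x = 6 + (3) = 9, y = 29 + (7) = 36 — exactly as logged.
Step 10: x = 9 + (-6) = 3, y = 36 + (1) = 37 — checks out.
Step 11: x = 3 + (-7) = -4, y = 37 + (-1) = 36 — first mismatch against the printout.
So the first discrepancy is step 11, where the right value is x = -4.

step 11, x = -4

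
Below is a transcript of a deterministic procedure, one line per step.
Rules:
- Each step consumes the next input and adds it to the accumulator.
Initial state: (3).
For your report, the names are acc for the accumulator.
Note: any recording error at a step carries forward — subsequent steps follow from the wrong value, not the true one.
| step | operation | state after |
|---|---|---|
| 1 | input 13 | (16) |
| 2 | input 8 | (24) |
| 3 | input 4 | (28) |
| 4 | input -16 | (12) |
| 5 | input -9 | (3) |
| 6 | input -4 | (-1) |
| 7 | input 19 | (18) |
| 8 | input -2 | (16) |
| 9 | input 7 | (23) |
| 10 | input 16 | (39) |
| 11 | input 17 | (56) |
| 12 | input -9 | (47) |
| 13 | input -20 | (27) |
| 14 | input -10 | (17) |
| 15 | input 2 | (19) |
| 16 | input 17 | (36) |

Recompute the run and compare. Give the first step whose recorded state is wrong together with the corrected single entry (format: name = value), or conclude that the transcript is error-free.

step 1: acc = 3 + 13 = 16 -> matches
step 2: acc = 16 + 8 = 24 -> confirmed correct
step 3: acc = 24 + 4 = 28 -> verified
step 4: acc = 28 + -16 = 12 -> in agreement
step 5: acc = 12 + -9 = 3 -> same as recorded
step 6: acc = 3 + -4 = -1 -> no discrepancy
step 7: acc = -1 + 19 = 18 -> checks out
step 8: acc = 18 + -2 = 16 -> verified
step 9: acc = 16 + 7 = 23 -> exactly as logged
step 10: acc = 23 + 16 = 39 -> matches
step 11: acc = 39 + 17 = 56 -> in agreement
step 12: acc = 56 + -9 = 47 -> verified
step 13: acc = 47 + -20 = 27 -> consistent with the transcript
step 14: acc = 27 + -10 = 17 -> agrees with the transcript
step 15: acc = 17 + 2 = 19 -> exactly as logged
step 16: acc = 19 + 17 = 36 -> agrees with the transcript
Each recorded entry agrees with the recomputation.

no error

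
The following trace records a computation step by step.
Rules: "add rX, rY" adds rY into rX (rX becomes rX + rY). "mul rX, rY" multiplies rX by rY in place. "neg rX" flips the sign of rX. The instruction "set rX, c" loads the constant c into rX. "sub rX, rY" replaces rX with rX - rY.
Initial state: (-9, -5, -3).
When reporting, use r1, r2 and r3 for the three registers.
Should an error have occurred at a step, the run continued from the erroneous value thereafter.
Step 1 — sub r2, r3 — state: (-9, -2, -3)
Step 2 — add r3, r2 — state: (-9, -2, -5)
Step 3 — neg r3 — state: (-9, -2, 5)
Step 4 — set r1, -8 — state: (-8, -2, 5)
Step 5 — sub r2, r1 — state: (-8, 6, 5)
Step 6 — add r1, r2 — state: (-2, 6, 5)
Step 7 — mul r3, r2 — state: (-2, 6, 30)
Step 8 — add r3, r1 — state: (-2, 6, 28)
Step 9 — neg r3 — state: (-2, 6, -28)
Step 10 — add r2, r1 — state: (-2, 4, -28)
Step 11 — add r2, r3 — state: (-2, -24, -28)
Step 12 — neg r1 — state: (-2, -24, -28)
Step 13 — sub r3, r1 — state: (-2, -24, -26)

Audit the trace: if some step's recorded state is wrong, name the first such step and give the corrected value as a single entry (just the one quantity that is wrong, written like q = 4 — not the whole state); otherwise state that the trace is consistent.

step 1: r2 = -5 - -3 = -2 -> agrees with the trace
step 2: r3 = -3 + -2 = -5 -> exactly as logged
step 3: r3 = -(-5) = 5 -> agrees with the trace
step 4: r1 = -8 -> same as recorded
step 5: r2 = -2 - -8 = 6 -> same as recorded
step 6: r1 = -8 + 6 = -2 -> in agreement
step 7: r3 = 5 * 6 = 30 -> verified
step 8: r3 = 30 + -2 = 28 -> same as recorded
step 9: r3 = -(28) = -28 -> consistent with the trace
step 10: r2 = 6 + -2 = 4 -> consistent with the trace
step 11: r2 = 4 + -28 = -24 -> checks out
step 12: r1 = -(-2) = 2 -> first mismatch against the trace
Conclusion: step 12 carries the first error; the entry should be r1 = 2.

step 12, r1 = 2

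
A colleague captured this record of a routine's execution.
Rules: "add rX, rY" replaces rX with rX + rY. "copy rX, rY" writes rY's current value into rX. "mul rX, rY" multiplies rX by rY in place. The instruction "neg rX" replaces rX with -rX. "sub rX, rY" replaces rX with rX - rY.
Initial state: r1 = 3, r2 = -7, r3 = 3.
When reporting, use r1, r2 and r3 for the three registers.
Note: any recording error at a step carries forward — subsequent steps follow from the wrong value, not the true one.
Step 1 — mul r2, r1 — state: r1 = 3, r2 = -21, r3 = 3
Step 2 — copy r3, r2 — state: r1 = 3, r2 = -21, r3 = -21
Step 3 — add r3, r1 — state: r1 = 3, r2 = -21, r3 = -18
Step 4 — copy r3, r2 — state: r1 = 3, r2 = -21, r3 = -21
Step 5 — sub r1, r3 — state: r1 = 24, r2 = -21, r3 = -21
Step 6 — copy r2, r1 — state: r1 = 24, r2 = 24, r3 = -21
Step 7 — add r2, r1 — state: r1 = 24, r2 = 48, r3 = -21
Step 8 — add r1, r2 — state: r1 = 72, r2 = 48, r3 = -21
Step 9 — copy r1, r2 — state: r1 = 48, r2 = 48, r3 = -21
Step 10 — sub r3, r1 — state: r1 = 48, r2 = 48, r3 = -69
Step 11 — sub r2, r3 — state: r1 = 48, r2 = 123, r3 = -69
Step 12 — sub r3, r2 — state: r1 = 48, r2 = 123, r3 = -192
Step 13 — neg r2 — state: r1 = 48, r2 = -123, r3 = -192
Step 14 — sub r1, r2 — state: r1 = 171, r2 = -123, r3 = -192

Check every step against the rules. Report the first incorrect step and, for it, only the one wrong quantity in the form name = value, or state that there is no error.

step 11, r2 = 117

Recomputing the run from the initial state:
step 1: r1 = 3, r2 = -21, r3 = 3
step 2: r1 = 3, r2 = -21, r3 = -21
step 3: r1 = 3, r2 = -21, r3 = -18
step 4: r1 = 3, r2 = -21, r3 = -21
step 5: r1 = 24, r2 = -21, r3 = -21
step 6: r1 = 24, r2 = 24, r3 = -21
step 7: r1 = 24, r2 = 48, r3 = -21
step 8: r1 = 72, r2 = 48, r3 = -21
step 9: r1 = 48, r2 = 48, r3 = -21
step 10: r1 = 48, r2 = 48, r3 = -69
step 11: r1 = 48, r2 = 117, r3 = -69
step 12: r1 = 48, r2 = 117, r3 = -186
step 13: r1 = 48, r2 = -117, r3 = -186
step 14: r1 = 165, r2 = -117, r3 = -186
The first disagreement with the record is at step 11, where the value should be r2 = 117.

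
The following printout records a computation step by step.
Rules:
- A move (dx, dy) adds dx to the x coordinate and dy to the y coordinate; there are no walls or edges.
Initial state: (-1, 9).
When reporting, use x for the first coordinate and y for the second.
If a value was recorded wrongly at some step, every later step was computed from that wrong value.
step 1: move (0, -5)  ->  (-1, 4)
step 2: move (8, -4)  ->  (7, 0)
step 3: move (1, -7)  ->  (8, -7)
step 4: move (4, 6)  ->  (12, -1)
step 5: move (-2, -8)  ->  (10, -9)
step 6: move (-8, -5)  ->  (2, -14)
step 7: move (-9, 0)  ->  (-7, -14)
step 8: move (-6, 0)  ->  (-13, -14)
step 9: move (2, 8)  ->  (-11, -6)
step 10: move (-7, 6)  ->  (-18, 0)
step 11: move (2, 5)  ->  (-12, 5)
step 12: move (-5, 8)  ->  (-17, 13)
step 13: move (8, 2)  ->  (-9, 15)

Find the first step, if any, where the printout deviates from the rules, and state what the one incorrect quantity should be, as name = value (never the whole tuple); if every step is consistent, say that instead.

step 11, x = -16

Recomputing the run from the initial state:
step 1: x = -1, y = 4
step 2: x = 7, y = 0
step 3: x = 8, y = -7
step 4: x = 12, y = -1
step 5: x = 10, y = -9
step 6: x = 2, y = -14
step 7: x = -7, y = -14
step 8: x = -13, y = -14
step 9: x = -11, y = -6
step 10: x = -18, y = 0
step 11: x = -16, y = 5
step 12: x = -21, y = 13
step 13: x = -13, y = 15
The first disagreement with the printout is at step 11, where the value should be x = -16.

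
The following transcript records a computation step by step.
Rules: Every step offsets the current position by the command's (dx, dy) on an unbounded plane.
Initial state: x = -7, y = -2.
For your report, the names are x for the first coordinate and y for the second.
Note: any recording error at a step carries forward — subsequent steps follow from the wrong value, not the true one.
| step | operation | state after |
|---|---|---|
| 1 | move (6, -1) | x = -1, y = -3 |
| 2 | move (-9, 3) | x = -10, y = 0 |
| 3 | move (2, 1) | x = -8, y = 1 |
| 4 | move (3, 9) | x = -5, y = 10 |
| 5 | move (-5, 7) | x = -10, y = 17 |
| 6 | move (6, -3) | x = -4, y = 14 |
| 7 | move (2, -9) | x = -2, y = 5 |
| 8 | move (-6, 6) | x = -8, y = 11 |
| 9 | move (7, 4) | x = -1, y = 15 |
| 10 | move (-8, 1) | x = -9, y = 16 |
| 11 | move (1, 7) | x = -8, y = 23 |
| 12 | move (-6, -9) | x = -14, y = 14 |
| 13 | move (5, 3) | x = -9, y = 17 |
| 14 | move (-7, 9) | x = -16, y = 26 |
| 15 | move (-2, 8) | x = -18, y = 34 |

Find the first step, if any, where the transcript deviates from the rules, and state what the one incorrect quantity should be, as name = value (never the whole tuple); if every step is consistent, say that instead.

Recomputing the run from the initial state:
step 1: x = -1, y = -3
step 2: x = -10, y = 0
step 3: x = -8, y = 1
step 4: x = -5, y = 10
step 5: x = -10, y = 17
step 6: x = -4, y = 14
step 7: x = -2, y = 5
step 8: x = -8, y = 11
step 9: x = -1, y = 15
step 10: x = -9, y = 16
step 11: x = -8, y = 23
step 12: x = -14, y = 14
step 13: x = -9, y = 17
step 14: x = -16, y = 26
step 15: x = -18, y = 34
This matches the transcript at every step.

no error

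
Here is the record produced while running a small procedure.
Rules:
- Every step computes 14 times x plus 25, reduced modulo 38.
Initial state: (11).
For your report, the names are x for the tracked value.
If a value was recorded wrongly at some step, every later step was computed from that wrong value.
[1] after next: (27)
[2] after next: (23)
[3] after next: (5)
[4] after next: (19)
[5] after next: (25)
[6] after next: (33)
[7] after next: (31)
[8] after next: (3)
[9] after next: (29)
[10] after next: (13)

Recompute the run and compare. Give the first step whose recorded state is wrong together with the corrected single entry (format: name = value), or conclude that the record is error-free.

Recomputing the run from the initial state:
step 1: x = 27
step 2: x = 23
step 3: x = 5
step 4: x = 19
step 5: x = 25
step 6: x = 33
step 7: x = 31
step 8: x = 3
step 9: x = 29
step 10: x = 13
This matches the record at every step.

no error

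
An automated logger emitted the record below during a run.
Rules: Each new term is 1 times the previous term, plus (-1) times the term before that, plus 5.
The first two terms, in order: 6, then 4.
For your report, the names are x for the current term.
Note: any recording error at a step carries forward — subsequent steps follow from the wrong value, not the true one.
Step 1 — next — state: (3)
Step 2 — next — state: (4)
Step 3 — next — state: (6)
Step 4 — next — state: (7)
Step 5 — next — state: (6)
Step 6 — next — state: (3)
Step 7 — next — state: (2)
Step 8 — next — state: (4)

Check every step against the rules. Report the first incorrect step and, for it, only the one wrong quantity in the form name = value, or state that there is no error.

step 6, x = 4

step 1: x = 1*(4) + (-1)*(6) + (5) = 3 -> consistent with the record
step 2: x = 1*(3) + (-1)*(4) + (5) = 4 -> same as recorded
step 3: x = 1*(4) + (-1)*(3) + (5) = 6 -> in agreement
step 4: x = 1*(6) + (-1)*(4) + (5) = 7 -> no discrepancy
step 5: x = 1*(7) + (-1)*(6) + (5) = 6 -> agrees with the record
step 6: x = 1*(6) + (-1)*(7) + (5) = 4 -> the entry is off here
Step 6 is the first one off; corrected, x = 4.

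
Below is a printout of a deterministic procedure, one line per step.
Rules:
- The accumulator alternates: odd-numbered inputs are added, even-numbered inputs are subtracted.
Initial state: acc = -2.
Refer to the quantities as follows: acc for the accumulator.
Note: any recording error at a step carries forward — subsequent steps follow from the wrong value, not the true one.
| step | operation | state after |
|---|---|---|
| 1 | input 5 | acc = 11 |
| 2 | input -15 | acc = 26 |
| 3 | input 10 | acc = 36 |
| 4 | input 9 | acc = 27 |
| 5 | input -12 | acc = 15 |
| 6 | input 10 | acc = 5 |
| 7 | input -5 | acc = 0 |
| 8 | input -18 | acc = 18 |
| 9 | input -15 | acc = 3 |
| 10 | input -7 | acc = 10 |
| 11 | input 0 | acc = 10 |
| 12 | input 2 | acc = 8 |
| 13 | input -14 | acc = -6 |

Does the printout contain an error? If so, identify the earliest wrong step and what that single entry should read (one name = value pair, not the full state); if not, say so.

step 1, acc = 3

Recomputing the run from the initial state:
step 1: acc = 3
step 2: acc = 18
step 3: acc = 28
step 4: acc = 19
step 5: acc = 7
step 6: acc = -3
step 7: acc = -8
step 8: acc = 10
step 9: acc = -5
step 10: acc = 2
step 11: acc = 2
step 12: acc = 0
step 13: acc = -14
The first disagreement with the printout is at step 1, where the value should be acc = 3.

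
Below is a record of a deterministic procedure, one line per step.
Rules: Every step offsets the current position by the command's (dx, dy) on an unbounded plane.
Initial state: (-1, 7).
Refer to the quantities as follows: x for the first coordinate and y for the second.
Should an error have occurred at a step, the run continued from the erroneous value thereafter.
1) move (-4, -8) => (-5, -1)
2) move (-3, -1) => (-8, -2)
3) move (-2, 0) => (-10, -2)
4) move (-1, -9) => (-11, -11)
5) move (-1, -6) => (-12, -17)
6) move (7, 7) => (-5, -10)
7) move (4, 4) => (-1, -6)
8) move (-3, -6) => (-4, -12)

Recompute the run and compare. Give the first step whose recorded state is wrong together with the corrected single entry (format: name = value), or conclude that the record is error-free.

1. x = -1 + (-4) = -5, y = 7 + (-8) = -1 (matches)
2. x = -5 + (-3) = -8, y = -1 + (-1) = -2 (exactly as logged)
3. x = -8 + (-2) = -10, y = -2 + (0) = -2 (checks out)
4. x = -10 + (-1) = -11, y = -2 + (-9) = -11 (consistent with the record)
5. x = -11 + (-1) = -12, y = -11 + (-6) = -17 (verified)
6. x = -12 + (7) = -5, y = -17 + (7) = -10 (agrees with the record)
7. x = -5 + (4) = -1, y = -10 + (4) = -6 (exactly as logged)
8. x = -1 + (-3) = -4, y = -6 + (-6) = -12 (consistent with the record)
Every step is consistent.

no error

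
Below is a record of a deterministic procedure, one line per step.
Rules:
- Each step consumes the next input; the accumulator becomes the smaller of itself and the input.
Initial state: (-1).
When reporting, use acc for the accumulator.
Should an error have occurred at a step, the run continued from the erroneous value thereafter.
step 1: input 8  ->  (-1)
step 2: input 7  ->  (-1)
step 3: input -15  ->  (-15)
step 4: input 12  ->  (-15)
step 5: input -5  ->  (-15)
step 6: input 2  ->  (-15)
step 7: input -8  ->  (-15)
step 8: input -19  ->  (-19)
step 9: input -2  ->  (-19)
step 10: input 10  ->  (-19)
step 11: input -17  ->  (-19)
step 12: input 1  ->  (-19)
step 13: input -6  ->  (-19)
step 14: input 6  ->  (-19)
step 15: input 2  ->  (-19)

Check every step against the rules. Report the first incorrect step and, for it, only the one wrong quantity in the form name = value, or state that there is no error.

no error

Recomputing the run from the initial state:
step 1: acc = -1
step 2: acc = -1
step 3: acc = -15
step 4: acc = -15
step 5: acc = -15
step 6: acc = -15
step 7: acc = -15
step 8: acc = -19
step 9: acc = -19
step 10: acc = -19
step 11: acc = -19
step 12: acc = -19
step 13: acc = -19
step 14: acc = -19
step 15: acc = -19
This matches the record at every step.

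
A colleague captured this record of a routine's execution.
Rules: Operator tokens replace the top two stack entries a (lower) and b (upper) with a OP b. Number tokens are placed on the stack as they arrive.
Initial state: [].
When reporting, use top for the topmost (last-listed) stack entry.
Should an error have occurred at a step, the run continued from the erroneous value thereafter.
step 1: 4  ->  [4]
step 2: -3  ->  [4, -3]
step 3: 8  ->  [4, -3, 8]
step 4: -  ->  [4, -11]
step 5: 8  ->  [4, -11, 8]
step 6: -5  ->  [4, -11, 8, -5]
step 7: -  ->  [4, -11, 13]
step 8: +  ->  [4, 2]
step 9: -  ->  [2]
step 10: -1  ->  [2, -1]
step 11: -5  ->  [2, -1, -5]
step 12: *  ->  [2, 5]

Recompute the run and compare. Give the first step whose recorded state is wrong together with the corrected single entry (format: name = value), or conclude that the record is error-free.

step 1: push 4: top = 4 -> agrees with the record
step 2: push -3: top = -3 -> consistent with the record
step 3: push 8: top = 8 -> matches
step 4: -3 - 8 = -11 -> consistent with the record
step 5: push 8: top = 8 -> in agreement
step 6: push -5: top = -5 -> no discrepancy
step 7: 8 - -5 = 13 -> verified
step 8: -11 + 13 = 2 -> agrees with the record
step 9: 4 - 2 = 2 -> consistent with the record
step 10: push -1: top = -1 -> exactly as logged
step 11: push -5: top = -5 -> consistent with the record
step 12: -1 * -5 = 5 -> same as recorded
No step deviates from the rules.

no error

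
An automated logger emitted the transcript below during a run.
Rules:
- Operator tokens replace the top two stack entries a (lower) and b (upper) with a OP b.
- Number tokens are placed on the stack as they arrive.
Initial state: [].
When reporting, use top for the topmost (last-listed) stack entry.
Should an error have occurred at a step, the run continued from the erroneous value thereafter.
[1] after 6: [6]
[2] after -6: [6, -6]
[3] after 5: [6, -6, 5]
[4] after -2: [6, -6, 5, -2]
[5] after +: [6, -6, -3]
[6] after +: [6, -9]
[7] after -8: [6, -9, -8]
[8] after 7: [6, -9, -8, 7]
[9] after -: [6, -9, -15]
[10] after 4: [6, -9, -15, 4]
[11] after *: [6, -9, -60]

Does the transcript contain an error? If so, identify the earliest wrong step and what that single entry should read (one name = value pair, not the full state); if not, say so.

step 5, top = 3

Recomputing the run from the initial state:
step 1: [6]
step 2: [6, -6]
step 3: [6, -6, 5]
step 4: [6, -6, 5, -2]
step 5: [6, -6, 3]
step 6: [6, -3]
step 7: [6, -3, -8]
step 8: [6, -3, -8, 7]
step 9: [6, -3, -15]
step 10: [6, -3, -15, 4]
step 11: [6, -3, -60]
The first disagreement with the transcript is at step 5, where the value should be top = 3.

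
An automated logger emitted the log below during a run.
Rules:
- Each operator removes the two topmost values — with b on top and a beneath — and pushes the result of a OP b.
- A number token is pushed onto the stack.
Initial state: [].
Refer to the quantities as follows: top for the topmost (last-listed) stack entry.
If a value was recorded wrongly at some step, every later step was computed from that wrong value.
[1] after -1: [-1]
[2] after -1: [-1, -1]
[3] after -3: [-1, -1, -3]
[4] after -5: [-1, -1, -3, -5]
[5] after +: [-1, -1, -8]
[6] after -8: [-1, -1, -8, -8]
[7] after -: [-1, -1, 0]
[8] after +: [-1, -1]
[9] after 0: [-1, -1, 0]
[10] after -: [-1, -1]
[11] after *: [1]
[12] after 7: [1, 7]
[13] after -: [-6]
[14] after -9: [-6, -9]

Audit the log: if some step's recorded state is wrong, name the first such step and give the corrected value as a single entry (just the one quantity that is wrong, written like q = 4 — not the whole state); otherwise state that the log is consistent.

no error

Recomputing the run from the initial state:
step 1: [-1]
step 2: [-1, -1]
step 3: [-1, -1, -3]
step 4: [-1, -1, -3, -5]
step 5: [-1, -1, -8]
step 6: [-1, -1, -8, -8]
step 7: [-1, -1, 0]
step 8: [-1, -1]
step 9: [-1, -1, 0]
step 10: [-1, -1]
step 11: [1]
step 12: [1, 7]
step 13: [-6]
step 14: [-6, -9]
This matches the log at every step.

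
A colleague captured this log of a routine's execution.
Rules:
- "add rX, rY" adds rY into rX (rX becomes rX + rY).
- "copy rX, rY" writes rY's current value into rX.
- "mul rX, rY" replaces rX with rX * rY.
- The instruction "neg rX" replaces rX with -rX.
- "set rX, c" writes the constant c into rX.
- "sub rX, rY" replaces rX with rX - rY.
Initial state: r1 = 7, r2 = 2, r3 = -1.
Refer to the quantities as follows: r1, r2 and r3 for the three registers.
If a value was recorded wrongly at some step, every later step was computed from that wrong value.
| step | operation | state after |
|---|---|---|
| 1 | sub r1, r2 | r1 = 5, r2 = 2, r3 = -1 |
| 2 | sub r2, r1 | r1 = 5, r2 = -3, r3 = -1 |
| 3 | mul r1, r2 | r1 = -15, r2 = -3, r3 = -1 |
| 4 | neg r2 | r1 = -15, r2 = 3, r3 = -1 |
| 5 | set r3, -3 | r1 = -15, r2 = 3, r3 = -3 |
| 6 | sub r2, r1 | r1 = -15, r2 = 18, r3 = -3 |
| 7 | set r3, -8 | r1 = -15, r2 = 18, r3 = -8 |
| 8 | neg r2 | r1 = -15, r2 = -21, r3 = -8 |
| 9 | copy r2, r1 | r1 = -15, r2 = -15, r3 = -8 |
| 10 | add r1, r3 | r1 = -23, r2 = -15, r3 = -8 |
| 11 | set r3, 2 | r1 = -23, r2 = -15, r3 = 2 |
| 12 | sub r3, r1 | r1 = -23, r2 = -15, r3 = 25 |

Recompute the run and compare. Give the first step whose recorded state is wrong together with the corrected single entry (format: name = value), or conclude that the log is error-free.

step 8, r2 = -18

Recomputing the run from the initial state:
step 1: r1 = 5, r2 = 2, r3 = -1
step 2: r1 = 5, r2 = -3, r3 = -1
step 3: r1 = -15, r2 = -3, r3 = -1
step 4: r1 = -15, r2 = 3, r3 = -1
step 5: r1 = -15, r2 = 3, r3 = -3
step 6: r1 = -15, r2 = 18, r3 = -3
step 7: r1 = -15, r2 = 18, r3 = -8
step 8: r1 = -15, r2 = -18, r3 = -8
step 9: r1 = -15, r2 = -15, r3 = -8
step 10: r1 = -23, r2 = -15, r3 = -8
step 11: r1 = -23, r2 = -15, r3 = 2
step 12: r1 = -23, r2 = -15, r3 = 25
The first disagreement with the log is at step 8, where the value should be r2 = -18.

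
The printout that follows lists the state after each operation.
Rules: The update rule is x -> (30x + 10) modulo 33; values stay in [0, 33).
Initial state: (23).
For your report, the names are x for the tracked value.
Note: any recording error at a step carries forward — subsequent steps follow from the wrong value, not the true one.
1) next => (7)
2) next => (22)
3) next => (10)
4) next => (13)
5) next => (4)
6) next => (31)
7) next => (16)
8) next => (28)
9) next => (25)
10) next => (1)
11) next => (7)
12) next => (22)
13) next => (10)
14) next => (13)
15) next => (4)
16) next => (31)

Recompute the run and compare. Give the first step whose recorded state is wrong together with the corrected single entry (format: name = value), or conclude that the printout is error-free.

Recomputing the run from the initial state:
step 1: x = 7
step 2: x = 22
step 3: x = 10
step 4: x = 13
step 5: x = 4
step 6: x = 31
step 7: x = 16
step 8: x = 28
step 9: x = 25
step 10: x = 1
step 11: x = 7
step 12: x = 22
step 13: x = 10
step 14: x = 13
step 15: x = 4
step 16: x = 31
This matches the printout at every step.

no error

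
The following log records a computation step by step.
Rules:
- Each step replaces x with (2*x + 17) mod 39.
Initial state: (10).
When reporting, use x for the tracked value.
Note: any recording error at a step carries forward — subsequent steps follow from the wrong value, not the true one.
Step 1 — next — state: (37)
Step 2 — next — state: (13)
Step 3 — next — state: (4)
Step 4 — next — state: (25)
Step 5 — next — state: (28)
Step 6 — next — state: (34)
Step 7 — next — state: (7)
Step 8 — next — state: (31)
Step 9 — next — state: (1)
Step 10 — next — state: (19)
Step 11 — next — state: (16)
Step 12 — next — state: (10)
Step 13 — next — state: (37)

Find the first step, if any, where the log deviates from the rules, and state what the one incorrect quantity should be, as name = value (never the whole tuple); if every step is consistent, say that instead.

Recomputing the run from the initial state:
step 1: x = 37
step 2: x = 13
step 3: x = 4
step 4: x = 25
step 5: x = 28
step 6: x = 34
step 7: x = 7
step 8: x = 31
step 9: x = 1
step 10: x = 19
step 11: x = 16
step 12: x = 10
step 13: x = 37
This matches the log at every step.

no error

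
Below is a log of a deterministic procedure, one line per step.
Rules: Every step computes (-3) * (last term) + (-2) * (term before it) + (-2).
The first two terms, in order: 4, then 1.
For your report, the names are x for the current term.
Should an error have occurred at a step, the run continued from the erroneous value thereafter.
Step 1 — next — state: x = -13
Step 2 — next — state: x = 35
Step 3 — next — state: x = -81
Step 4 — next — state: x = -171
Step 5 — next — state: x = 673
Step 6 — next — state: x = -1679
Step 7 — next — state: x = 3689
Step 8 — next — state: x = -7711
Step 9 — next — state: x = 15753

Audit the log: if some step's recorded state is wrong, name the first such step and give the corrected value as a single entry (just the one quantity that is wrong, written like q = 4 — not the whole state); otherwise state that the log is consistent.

step 4, x = 171

Recomputing the run from the initial state:
step 1: x = -13
step 2: x = 35
step 3: x = -81
step 4: x = 171
step 5: x = -353
step 6: x = 715
step 7: x = -1441
step 8: x = 2891
step 9: x = -5793
The first disagreement with the log is at step 4, where the value should be x = 171.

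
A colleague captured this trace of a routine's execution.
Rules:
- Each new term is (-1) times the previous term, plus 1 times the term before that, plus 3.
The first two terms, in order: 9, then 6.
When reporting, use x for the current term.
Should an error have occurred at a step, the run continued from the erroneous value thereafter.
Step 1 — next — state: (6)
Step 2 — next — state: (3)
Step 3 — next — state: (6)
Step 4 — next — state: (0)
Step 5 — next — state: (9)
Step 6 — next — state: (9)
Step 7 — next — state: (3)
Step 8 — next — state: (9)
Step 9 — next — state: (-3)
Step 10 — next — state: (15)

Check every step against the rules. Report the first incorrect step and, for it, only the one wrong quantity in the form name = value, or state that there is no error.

step 1: x = -1*(6) + (1)*(9) + (3) = 6 -> exactly as logged
step 2: x = -1*(6) + (1)*(6) + (3) = 3 -> confirmed correct
step 3: x = -1*(3) + (1)*(6) + (3) = 6 -> checks out
step 4: x = -1*(6) + (1)*(3) + (3) = 0 -> same as recorded
step 5: x = -1*(0) + (1)*(6) + (3) = 9 -> confirmed correct
step 6: x = -1*(9) + (1)*(0) + (3) = -6 -> the trace has a different value
Conclusion: step 6 carries the first error; the entry should be x = -6.

step 6, x = -6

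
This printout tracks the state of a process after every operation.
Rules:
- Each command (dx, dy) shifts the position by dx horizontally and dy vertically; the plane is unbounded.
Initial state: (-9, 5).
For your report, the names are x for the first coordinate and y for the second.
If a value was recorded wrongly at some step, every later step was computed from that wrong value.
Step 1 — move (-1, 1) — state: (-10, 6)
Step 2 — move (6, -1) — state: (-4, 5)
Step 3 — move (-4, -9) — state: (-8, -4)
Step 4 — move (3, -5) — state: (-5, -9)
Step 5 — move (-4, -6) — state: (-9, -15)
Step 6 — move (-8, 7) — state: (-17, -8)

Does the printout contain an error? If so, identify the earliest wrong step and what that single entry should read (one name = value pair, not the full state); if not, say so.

Step 1: x = -9 + (-1) = -10, y = 5 + (1) = 6 — checks out.
Step 2: x = -10 + (6) = -4, y = 6 + (-1) = 5 — verified.
Step 3: x = -4 + (-4) = -8, y = 5 + (-9) = -4 — same as recorded.
Step 4: x = -8 + (3) = -5, y = -4 + (-5) = -9 — in agreement.
Step 5: x = -5 + (-4) = -9, y = -9 + (-6) = -15 — checks out.
Step 6: x = -9 + (-8) = -17, y = -15 + (7) = -8 — no discrepancy.
No step deviates from the rules.

no error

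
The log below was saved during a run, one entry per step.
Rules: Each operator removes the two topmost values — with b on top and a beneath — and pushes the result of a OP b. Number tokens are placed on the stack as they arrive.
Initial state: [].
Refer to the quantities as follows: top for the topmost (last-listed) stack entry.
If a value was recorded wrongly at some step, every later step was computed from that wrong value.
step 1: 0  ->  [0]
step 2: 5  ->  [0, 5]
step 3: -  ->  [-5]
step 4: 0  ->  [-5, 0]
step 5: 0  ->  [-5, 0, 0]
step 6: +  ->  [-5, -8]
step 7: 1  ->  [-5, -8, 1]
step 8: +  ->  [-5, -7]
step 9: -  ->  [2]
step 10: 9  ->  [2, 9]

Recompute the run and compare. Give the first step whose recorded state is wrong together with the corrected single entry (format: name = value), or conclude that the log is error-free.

step 6, top = 0

Recomputing the run from the initial state:
step 1: [0]
step 2: [0, 5]
step 3: [-5]
step 4: [-5, 0]
step 5: [-5, 0, 0]
step 6: [-5, 0]
step 7: [-5, 0, 1]
step 8: [-5, 1]
step 9: [-6]
step 10: [-6, 9]
The first disagreement with the log is at step 6, where the value should be top = 0.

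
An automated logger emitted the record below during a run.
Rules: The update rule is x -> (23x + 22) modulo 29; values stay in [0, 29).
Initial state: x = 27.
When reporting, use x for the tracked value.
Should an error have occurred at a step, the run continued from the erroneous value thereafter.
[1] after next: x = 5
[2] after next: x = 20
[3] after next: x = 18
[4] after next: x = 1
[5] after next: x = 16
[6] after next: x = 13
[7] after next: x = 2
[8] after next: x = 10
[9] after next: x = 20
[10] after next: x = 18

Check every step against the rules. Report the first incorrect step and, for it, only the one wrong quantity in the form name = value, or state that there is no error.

step 2, x = 21

Recomputing the run from the initial state:
step 1: x = 5
step 2: x = 21
step 3: x = 12
step 4: x = 8
step 5: x = 3
step 6: x = 4
step 7: x = 27
step 8: x = 5
step 9: x = 21
step 10: x = 12
The first disagreement with the record is at step 2, where the value should be x = 21.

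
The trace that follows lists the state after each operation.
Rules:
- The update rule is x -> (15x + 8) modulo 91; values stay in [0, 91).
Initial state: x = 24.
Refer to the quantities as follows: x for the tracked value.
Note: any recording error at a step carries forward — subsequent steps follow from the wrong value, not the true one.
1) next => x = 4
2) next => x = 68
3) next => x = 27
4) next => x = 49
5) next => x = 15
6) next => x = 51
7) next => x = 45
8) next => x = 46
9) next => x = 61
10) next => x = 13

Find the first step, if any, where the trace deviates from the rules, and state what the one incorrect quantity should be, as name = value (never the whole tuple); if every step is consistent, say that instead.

no error

step 1: x = (15*24 + 8) mod 91 = 4 -> no discrepancy
step 2: x = (15*4 + 8) mod 91 = 68 -> agrees with the trace
step 3: x = (15*68 + 8) mod 91 = 27 -> in agreement
step 4: x = (15*27 + 8) mod 91 = 49 -> confirmed correct
step 5: x = (15*49 + 8) mod 91 = 15 -> matches
step 6: x = (15*15 + 8) mod 91 = 51 -> no discrepancy
step 7: x = (15*51 + 8) mod 91 = 45 -> verified
step 8: x = (15*45 + 8) mod 91 = 46 -> matches
step 9: x = (15*46 + 8) mod 91 = 61 -> no discrepancy
step 10: x = (15*61 + 8) mod 91 = 13 -> no discrepancy
All entries verified; no error found.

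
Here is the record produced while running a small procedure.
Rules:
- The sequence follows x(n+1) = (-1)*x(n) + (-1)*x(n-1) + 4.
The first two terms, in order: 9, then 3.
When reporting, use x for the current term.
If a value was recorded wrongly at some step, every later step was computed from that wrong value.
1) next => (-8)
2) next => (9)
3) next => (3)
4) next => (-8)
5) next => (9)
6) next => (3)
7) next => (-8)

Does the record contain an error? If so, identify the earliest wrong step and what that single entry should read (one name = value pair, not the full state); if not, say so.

1. x = -1*(3) + (-1)*(9) + (4) = -8 (no discrepancy)
2. x = -1*(-8) + (-1)*(3) + (4) = 9 (in agreement)
3. x = -1*(9) + (-1)*(-8) + (4) = 3 (same as recorded)
4. x = -1*(3) + (-1)*(9) + (4) = -8 (no discrepancy)
5. x = -1*(-8) + (-1)*(3) + (4) = 9 (same as recorded)
6. x = -1*(9) + (-1)*(-8) + (4) = 3 (checks out)
7. x = -1*(3) + (-1)*(9) + (4) = -8 (checks out)
All steps check out; nothing to correct.

no error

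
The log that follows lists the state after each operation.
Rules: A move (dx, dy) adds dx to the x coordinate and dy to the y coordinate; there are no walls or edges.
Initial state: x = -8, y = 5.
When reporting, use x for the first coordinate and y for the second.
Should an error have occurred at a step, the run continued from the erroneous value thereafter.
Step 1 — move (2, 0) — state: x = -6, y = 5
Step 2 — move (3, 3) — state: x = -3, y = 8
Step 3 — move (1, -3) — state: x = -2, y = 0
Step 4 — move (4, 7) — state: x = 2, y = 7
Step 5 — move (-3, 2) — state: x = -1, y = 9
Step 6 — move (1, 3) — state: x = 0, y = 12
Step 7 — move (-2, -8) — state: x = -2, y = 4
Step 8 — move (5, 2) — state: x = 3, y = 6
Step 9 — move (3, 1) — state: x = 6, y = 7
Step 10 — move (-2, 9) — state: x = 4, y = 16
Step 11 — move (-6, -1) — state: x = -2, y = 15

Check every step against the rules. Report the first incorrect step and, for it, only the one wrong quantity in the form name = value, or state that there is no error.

step 3, y = 5

Step 1: x = -8 + (2) = -6, y = 5 + (0) = 5 — verified.
Step 2: x = -6 + (3) = -3, y = 5 + (3) = 8 — same as recorded.
Step 3: x = -3 + (1) = -2, y = 8 + (-3) = 5 — the entry is off here.
That makes step 3 the first incorrect line — y = 5 is what it should show.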